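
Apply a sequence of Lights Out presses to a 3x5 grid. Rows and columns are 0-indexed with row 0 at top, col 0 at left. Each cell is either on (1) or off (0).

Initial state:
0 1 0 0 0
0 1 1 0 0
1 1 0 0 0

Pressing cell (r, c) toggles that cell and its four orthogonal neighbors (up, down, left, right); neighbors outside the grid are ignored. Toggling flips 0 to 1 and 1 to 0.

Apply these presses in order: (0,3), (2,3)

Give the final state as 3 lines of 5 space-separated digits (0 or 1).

Answer: 0 1 1 1 1
0 1 1 0 0
1 1 1 1 1

Derivation:
After press 1 at (0,3):
0 1 1 1 1
0 1 1 1 0
1 1 0 0 0

After press 2 at (2,3):
0 1 1 1 1
0 1 1 0 0
1 1 1 1 1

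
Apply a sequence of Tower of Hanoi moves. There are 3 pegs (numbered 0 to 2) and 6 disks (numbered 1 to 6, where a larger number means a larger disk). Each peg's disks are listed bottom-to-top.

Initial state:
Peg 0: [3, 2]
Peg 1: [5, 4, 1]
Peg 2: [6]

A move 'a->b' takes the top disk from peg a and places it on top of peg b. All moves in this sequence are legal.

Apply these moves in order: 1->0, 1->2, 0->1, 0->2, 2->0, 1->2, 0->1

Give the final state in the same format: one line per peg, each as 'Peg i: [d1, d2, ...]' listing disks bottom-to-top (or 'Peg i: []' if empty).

After move 1 (1->0):
Peg 0: [3, 2, 1]
Peg 1: [5, 4]
Peg 2: [6]

After move 2 (1->2):
Peg 0: [3, 2, 1]
Peg 1: [5]
Peg 2: [6, 4]

After move 3 (0->1):
Peg 0: [3, 2]
Peg 1: [5, 1]
Peg 2: [6, 4]

After move 4 (0->2):
Peg 0: [3]
Peg 1: [5, 1]
Peg 2: [6, 4, 2]

After move 5 (2->0):
Peg 0: [3, 2]
Peg 1: [5, 1]
Peg 2: [6, 4]

After move 6 (1->2):
Peg 0: [3, 2]
Peg 1: [5]
Peg 2: [6, 4, 1]

After move 7 (0->1):
Peg 0: [3]
Peg 1: [5, 2]
Peg 2: [6, 4, 1]

Answer: Peg 0: [3]
Peg 1: [5, 2]
Peg 2: [6, 4, 1]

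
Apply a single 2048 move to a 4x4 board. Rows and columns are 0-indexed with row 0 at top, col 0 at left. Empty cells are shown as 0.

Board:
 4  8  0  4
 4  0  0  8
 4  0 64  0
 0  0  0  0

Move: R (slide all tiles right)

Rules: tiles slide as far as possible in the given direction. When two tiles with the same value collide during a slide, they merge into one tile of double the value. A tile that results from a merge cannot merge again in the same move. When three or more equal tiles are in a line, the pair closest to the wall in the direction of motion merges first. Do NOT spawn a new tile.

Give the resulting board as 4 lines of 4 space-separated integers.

Answer:  0  4  8  4
 0  0  4  8
 0  0  4 64
 0  0  0  0

Derivation:
Slide right:
row 0: [4, 8, 0, 4] -> [0, 4, 8, 4]
row 1: [4, 0, 0, 8] -> [0, 0, 4, 8]
row 2: [4, 0, 64, 0] -> [0, 0, 4, 64]
row 3: [0, 0, 0, 0] -> [0, 0, 0, 0]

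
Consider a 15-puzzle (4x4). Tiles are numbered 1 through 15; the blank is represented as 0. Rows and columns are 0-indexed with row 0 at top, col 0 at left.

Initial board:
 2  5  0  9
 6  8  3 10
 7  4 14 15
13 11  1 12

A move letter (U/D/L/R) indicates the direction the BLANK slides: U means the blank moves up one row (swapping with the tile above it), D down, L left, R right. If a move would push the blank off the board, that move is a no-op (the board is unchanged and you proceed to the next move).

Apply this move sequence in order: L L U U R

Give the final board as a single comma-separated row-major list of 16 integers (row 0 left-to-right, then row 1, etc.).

Answer: 2, 0, 5, 9, 6, 8, 3, 10, 7, 4, 14, 15, 13, 11, 1, 12

Derivation:
After move 1 (L):
 2  0  5  9
 6  8  3 10
 7  4 14 15
13 11  1 12

After move 2 (L):
 0  2  5  9
 6  8  3 10
 7  4 14 15
13 11  1 12

After move 3 (U):
 0  2  5  9
 6  8  3 10
 7  4 14 15
13 11  1 12

After move 4 (U):
 0  2  5  9
 6  8  3 10
 7  4 14 15
13 11  1 12

After move 5 (R):
 2  0  5  9
 6  8  3 10
 7  4 14 15
13 11  1 12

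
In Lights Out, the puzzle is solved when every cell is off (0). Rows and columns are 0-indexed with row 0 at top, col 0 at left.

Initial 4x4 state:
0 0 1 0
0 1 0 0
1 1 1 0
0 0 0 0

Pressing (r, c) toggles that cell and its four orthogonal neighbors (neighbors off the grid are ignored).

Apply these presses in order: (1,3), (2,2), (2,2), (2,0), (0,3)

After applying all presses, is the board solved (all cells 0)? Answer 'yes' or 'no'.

After press 1 at (1,3):
0 0 1 1
0 1 1 1
1 1 1 1
0 0 0 0

After press 2 at (2,2):
0 0 1 1
0 1 0 1
1 0 0 0
0 0 1 0

After press 3 at (2,2):
0 0 1 1
0 1 1 1
1 1 1 1
0 0 0 0

After press 4 at (2,0):
0 0 1 1
1 1 1 1
0 0 1 1
1 0 0 0

After press 5 at (0,3):
0 0 0 0
1 1 1 0
0 0 1 1
1 0 0 0

Lights still on: 6

Answer: no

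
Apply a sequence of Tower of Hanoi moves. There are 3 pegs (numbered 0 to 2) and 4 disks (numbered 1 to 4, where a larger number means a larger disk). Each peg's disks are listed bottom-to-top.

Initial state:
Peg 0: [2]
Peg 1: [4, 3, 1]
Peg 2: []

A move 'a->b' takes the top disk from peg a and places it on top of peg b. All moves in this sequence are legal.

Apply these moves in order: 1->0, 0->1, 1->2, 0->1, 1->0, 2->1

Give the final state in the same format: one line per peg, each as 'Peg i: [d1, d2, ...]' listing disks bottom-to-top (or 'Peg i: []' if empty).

After move 1 (1->0):
Peg 0: [2, 1]
Peg 1: [4, 3]
Peg 2: []

After move 2 (0->1):
Peg 0: [2]
Peg 1: [4, 3, 1]
Peg 2: []

After move 3 (1->2):
Peg 0: [2]
Peg 1: [4, 3]
Peg 2: [1]

After move 4 (0->1):
Peg 0: []
Peg 1: [4, 3, 2]
Peg 2: [1]

After move 5 (1->0):
Peg 0: [2]
Peg 1: [4, 3]
Peg 2: [1]

After move 6 (2->1):
Peg 0: [2]
Peg 1: [4, 3, 1]
Peg 2: []

Answer: Peg 0: [2]
Peg 1: [4, 3, 1]
Peg 2: []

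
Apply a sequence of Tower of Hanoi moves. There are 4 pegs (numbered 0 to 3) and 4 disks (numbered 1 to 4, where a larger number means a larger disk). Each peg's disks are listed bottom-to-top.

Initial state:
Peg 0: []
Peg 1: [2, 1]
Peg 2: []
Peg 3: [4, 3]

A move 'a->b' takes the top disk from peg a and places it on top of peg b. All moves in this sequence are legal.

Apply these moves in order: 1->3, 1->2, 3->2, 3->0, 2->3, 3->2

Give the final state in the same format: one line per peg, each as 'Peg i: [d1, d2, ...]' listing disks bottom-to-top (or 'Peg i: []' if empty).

After move 1 (1->3):
Peg 0: []
Peg 1: [2]
Peg 2: []
Peg 3: [4, 3, 1]

After move 2 (1->2):
Peg 0: []
Peg 1: []
Peg 2: [2]
Peg 3: [4, 3, 1]

After move 3 (3->2):
Peg 0: []
Peg 1: []
Peg 2: [2, 1]
Peg 3: [4, 3]

After move 4 (3->0):
Peg 0: [3]
Peg 1: []
Peg 2: [2, 1]
Peg 3: [4]

After move 5 (2->3):
Peg 0: [3]
Peg 1: []
Peg 2: [2]
Peg 3: [4, 1]

After move 6 (3->2):
Peg 0: [3]
Peg 1: []
Peg 2: [2, 1]
Peg 3: [4]

Answer: Peg 0: [3]
Peg 1: []
Peg 2: [2, 1]
Peg 3: [4]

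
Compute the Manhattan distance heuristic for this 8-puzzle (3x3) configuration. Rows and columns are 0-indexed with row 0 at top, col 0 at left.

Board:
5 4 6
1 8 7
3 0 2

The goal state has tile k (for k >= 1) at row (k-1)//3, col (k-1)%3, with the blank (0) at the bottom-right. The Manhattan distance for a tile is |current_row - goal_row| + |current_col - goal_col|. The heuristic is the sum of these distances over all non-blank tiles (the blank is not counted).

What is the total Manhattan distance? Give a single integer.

Answer: 17

Derivation:
Tile 5: at (0,0), goal (1,1), distance |0-1|+|0-1| = 2
Tile 4: at (0,1), goal (1,0), distance |0-1|+|1-0| = 2
Tile 6: at (0,2), goal (1,2), distance |0-1|+|2-2| = 1
Tile 1: at (1,0), goal (0,0), distance |1-0|+|0-0| = 1
Tile 8: at (1,1), goal (2,1), distance |1-2|+|1-1| = 1
Tile 7: at (1,2), goal (2,0), distance |1-2|+|2-0| = 3
Tile 3: at (2,0), goal (0,2), distance |2-0|+|0-2| = 4
Tile 2: at (2,2), goal (0,1), distance |2-0|+|2-1| = 3
Sum: 2 + 2 + 1 + 1 + 1 + 3 + 4 + 3 = 17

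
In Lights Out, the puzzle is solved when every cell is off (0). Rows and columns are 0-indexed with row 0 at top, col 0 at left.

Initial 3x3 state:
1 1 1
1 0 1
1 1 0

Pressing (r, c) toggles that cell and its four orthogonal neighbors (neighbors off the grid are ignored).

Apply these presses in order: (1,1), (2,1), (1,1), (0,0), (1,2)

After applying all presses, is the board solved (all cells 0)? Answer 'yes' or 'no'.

After press 1 at (1,1):
1 0 1
0 1 0
1 0 0

After press 2 at (2,1):
1 0 1
0 0 0
0 1 1

After press 3 at (1,1):
1 1 1
1 1 1
0 0 1

After press 4 at (0,0):
0 0 1
0 1 1
0 0 1

After press 5 at (1,2):
0 0 0
0 0 0
0 0 0

Lights still on: 0

Answer: yes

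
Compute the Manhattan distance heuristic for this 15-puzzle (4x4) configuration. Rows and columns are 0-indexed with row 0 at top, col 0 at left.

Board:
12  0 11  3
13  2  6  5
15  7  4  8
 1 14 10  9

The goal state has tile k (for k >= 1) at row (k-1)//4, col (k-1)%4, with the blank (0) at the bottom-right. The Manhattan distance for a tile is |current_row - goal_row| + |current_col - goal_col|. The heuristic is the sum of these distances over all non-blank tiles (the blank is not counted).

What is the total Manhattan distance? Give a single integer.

Answer: 33

Derivation:
Tile 12: at (0,0), goal (2,3), distance |0-2|+|0-3| = 5
Tile 11: at (0,2), goal (2,2), distance |0-2|+|2-2| = 2
Tile 3: at (0,3), goal (0,2), distance |0-0|+|3-2| = 1
Tile 13: at (1,0), goal (3,0), distance |1-3|+|0-0| = 2
Tile 2: at (1,1), goal (0,1), distance |1-0|+|1-1| = 1
Tile 6: at (1,2), goal (1,1), distance |1-1|+|2-1| = 1
Tile 5: at (1,3), goal (1,0), distance |1-1|+|3-0| = 3
Tile 15: at (2,0), goal (3,2), distance |2-3|+|0-2| = 3
Tile 7: at (2,1), goal (1,2), distance |2-1|+|1-2| = 2
Tile 4: at (2,2), goal (0,3), distance |2-0|+|2-3| = 3
Tile 8: at (2,3), goal (1,3), distance |2-1|+|3-3| = 1
Tile 1: at (3,0), goal (0,0), distance |3-0|+|0-0| = 3
Tile 14: at (3,1), goal (3,1), distance |3-3|+|1-1| = 0
Tile 10: at (3,2), goal (2,1), distance |3-2|+|2-1| = 2
Tile 9: at (3,3), goal (2,0), distance |3-2|+|3-0| = 4
Sum: 5 + 2 + 1 + 2 + 1 + 1 + 3 + 3 + 2 + 3 + 1 + 3 + 0 + 2 + 4 = 33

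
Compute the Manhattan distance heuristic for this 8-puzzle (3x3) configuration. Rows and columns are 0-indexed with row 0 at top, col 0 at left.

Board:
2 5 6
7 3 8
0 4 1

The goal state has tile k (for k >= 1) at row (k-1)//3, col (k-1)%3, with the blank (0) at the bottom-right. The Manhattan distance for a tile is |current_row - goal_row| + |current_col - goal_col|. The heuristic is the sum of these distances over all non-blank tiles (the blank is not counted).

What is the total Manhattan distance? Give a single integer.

Tile 2: at (0,0), goal (0,1), distance |0-0|+|0-1| = 1
Tile 5: at (0,1), goal (1,1), distance |0-1|+|1-1| = 1
Tile 6: at (0,2), goal (1,2), distance |0-1|+|2-2| = 1
Tile 7: at (1,0), goal (2,0), distance |1-2|+|0-0| = 1
Tile 3: at (1,1), goal (0,2), distance |1-0|+|1-2| = 2
Tile 8: at (1,2), goal (2,1), distance |1-2|+|2-1| = 2
Tile 4: at (2,1), goal (1,0), distance |2-1|+|1-0| = 2
Tile 1: at (2,2), goal (0,0), distance |2-0|+|2-0| = 4
Sum: 1 + 1 + 1 + 1 + 2 + 2 + 2 + 4 = 14

Answer: 14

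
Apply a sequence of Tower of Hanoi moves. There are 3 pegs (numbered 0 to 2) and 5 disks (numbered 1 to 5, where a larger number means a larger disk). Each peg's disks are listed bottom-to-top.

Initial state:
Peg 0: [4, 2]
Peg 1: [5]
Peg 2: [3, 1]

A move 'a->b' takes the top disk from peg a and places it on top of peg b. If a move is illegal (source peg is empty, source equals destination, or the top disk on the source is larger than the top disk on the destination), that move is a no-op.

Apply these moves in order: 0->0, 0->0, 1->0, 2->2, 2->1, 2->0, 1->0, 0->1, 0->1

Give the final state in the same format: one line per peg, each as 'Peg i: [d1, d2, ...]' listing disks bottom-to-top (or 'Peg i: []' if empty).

After move 1 (0->0):
Peg 0: [4, 2]
Peg 1: [5]
Peg 2: [3, 1]

After move 2 (0->0):
Peg 0: [4, 2]
Peg 1: [5]
Peg 2: [3, 1]

After move 3 (1->0):
Peg 0: [4, 2]
Peg 1: [5]
Peg 2: [3, 1]

After move 4 (2->2):
Peg 0: [4, 2]
Peg 1: [5]
Peg 2: [3, 1]

After move 5 (2->1):
Peg 0: [4, 2]
Peg 1: [5, 1]
Peg 2: [3]

After move 6 (2->0):
Peg 0: [4, 2]
Peg 1: [5, 1]
Peg 2: [3]

After move 7 (1->0):
Peg 0: [4, 2, 1]
Peg 1: [5]
Peg 2: [3]

After move 8 (0->1):
Peg 0: [4, 2]
Peg 1: [5, 1]
Peg 2: [3]

After move 9 (0->1):
Peg 0: [4, 2]
Peg 1: [5, 1]
Peg 2: [3]

Answer: Peg 0: [4, 2]
Peg 1: [5, 1]
Peg 2: [3]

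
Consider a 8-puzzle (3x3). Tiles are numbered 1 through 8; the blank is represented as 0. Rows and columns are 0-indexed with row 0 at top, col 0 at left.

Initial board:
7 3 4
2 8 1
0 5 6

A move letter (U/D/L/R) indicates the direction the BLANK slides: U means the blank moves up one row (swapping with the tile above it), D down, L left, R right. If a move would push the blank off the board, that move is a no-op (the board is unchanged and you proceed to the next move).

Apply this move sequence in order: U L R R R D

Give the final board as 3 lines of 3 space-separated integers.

Answer: 7 3 4
8 1 6
2 5 0

Derivation:
After move 1 (U):
7 3 4
0 8 1
2 5 6

After move 2 (L):
7 3 4
0 8 1
2 5 6

After move 3 (R):
7 3 4
8 0 1
2 5 6

After move 4 (R):
7 3 4
8 1 0
2 5 6

After move 5 (R):
7 3 4
8 1 0
2 5 6

After move 6 (D):
7 3 4
8 1 6
2 5 0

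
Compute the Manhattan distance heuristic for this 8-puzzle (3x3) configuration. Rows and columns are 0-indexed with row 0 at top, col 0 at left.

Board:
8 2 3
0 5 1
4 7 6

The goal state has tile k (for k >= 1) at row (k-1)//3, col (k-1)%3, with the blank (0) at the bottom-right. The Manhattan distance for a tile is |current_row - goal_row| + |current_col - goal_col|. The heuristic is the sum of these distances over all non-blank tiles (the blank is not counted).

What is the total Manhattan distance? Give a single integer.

Tile 8: (0,0)->(2,1) = 3
Tile 2: (0,1)->(0,1) = 0
Tile 3: (0,2)->(0,2) = 0
Tile 5: (1,1)->(1,1) = 0
Tile 1: (1,2)->(0,0) = 3
Tile 4: (2,0)->(1,0) = 1
Tile 7: (2,1)->(2,0) = 1
Tile 6: (2,2)->(1,2) = 1
Sum: 3 + 0 + 0 + 0 + 3 + 1 + 1 + 1 = 9

Answer: 9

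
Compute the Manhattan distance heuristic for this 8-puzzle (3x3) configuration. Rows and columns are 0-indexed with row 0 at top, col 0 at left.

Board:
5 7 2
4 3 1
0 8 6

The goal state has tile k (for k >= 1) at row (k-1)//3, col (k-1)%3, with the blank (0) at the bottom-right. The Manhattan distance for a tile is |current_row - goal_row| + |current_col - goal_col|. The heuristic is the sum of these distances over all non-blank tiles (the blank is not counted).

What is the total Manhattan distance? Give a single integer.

Tile 5: at (0,0), goal (1,1), distance |0-1|+|0-1| = 2
Tile 7: at (0,1), goal (2,0), distance |0-2|+|1-0| = 3
Tile 2: at (0,2), goal (0,1), distance |0-0|+|2-1| = 1
Tile 4: at (1,0), goal (1,0), distance |1-1|+|0-0| = 0
Tile 3: at (1,1), goal (0,2), distance |1-0|+|1-2| = 2
Tile 1: at (1,2), goal (0,0), distance |1-0|+|2-0| = 3
Tile 8: at (2,1), goal (2,1), distance |2-2|+|1-1| = 0
Tile 6: at (2,2), goal (1,2), distance |2-1|+|2-2| = 1
Sum: 2 + 3 + 1 + 0 + 2 + 3 + 0 + 1 = 12

Answer: 12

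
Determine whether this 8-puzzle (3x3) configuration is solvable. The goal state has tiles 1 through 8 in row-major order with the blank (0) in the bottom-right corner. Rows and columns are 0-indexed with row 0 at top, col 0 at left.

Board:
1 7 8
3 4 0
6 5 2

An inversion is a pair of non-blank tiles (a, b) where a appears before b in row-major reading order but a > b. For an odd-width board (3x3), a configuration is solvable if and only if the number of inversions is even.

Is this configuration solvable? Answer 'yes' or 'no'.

Answer: no

Derivation:
Inversions (pairs i<j in row-major order where tile[i] > tile[j] > 0): 15
15 is odd, so the puzzle is not solvable.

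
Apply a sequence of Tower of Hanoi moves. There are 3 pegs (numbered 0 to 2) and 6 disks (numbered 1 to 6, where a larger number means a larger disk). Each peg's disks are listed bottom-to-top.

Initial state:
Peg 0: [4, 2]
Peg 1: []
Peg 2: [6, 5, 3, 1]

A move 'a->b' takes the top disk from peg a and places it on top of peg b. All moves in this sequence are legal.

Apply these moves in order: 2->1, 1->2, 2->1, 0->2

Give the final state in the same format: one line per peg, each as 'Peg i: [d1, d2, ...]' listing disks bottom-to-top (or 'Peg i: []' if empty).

After move 1 (2->1):
Peg 0: [4, 2]
Peg 1: [1]
Peg 2: [6, 5, 3]

After move 2 (1->2):
Peg 0: [4, 2]
Peg 1: []
Peg 2: [6, 5, 3, 1]

After move 3 (2->1):
Peg 0: [4, 2]
Peg 1: [1]
Peg 2: [6, 5, 3]

After move 4 (0->2):
Peg 0: [4]
Peg 1: [1]
Peg 2: [6, 5, 3, 2]

Answer: Peg 0: [4]
Peg 1: [1]
Peg 2: [6, 5, 3, 2]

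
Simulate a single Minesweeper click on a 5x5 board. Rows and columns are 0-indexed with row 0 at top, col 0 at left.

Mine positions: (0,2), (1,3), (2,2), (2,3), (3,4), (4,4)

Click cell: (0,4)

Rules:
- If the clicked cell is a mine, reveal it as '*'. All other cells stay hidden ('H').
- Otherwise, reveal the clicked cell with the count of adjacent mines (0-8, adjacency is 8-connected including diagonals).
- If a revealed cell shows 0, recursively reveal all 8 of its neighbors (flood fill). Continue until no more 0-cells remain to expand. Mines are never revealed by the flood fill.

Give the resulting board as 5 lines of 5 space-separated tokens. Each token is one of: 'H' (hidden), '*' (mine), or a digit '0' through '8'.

H H H H 1
H H H H H
H H H H H
H H H H H
H H H H H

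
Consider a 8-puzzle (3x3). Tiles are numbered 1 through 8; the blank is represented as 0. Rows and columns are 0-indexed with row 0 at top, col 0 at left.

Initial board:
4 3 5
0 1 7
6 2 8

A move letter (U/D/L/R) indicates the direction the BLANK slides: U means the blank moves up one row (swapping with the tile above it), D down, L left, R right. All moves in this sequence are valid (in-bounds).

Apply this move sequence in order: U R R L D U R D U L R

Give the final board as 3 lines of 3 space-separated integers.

Answer: 3 5 0
4 1 7
6 2 8

Derivation:
After move 1 (U):
0 3 5
4 1 7
6 2 8

After move 2 (R):
3 0 5
4 1 7
6 2 8

After move 3 (R):
3 5 0
4 1 7
6 2 8

After move 4 (L):
3 0 5
4 1 7
6 2 8

After move 5 (D):
3 1 5
4 0 7
6 2 8

After move 6 (U):
3 0 5
4 1 7
6 2 8

After move 7 (R):
3 5 0
4 1 7
6 2 8

After move 8 (D):
3 5 7
4 1 0
6 2 8

After move 9 (U):
3 5 0
4 1 7
6 2 8

After move 10 (L):
3 0 5
4 1 7
6 2 8

After move 11 (R):
3 5 0
4 1 7
6 2 8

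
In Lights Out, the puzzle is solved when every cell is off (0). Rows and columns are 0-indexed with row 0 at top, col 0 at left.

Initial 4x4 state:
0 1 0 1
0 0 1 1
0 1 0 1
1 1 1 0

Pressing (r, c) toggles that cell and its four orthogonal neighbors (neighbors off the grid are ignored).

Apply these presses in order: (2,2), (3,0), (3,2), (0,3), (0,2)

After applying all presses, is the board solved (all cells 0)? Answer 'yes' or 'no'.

After press 1 at (2,2):
0 1 0 1
0 0 0 1
0 0 1 0
1 1 0 0

After press 2 at (3,0):
0 1 0 1
0 0 0 1
1 0 1 0
0 0 0 0

After press 3 at (3,2):
0 1 0 1
0 0 0 1
1 0 0 0
0 1 1 1

After press 4 at (0,3):
0 1 1 0
0 0 0 0
1 0 0 0
0 1 1 1

After press 5 at (0,2):
0 0 0 1
0 0 1 0
1 0 0 0
0 1 1 1

Lights still on: 6

Answer: no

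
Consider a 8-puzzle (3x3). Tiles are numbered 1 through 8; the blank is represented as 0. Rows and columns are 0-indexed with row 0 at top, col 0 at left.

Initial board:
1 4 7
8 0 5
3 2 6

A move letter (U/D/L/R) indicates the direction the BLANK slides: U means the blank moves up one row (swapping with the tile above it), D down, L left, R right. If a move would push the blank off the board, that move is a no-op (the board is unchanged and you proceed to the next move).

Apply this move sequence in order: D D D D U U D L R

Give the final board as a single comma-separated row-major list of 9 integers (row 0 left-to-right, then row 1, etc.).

Answer: 1, 4, 7, 8, 0, 5, 3, 2, 6

Derivation:
After move 1 (D):
1 4 7
8 2 5
3 0 6

After move 2 (D):
1 4 7
8 2 5
3 0 6

After move 3 (D):
1 4 7
8 2 5
3 0 6

After move 4 (D):
1 4 7
8 2 5
3 0 6

After move 5 (U):
1 4 7
8 0 5
3 2 6

After move 6 (U):
1 0 7
8 4 5
3 2 6

After move 7 (D):
1 4 7
8 0 5
3 2 6

After move 8 (L):
1 4 7
0 8 5
3 2 6

After move 9 (R):
1 4 7
8 0 5
3 2 6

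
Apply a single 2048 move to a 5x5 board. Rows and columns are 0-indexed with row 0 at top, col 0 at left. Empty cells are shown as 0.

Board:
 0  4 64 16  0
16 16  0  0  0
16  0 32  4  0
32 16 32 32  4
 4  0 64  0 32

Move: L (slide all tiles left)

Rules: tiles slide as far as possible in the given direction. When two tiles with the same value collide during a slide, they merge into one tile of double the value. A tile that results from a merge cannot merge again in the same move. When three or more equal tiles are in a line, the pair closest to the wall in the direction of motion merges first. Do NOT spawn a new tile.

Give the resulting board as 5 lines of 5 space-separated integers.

Answer:  4 64 16  0  0
32  0  0  0  0
16 32  4  0  0
32 16 64  4  0
 4 64 32  0  0

Derivation:
Slide left:
row 0: [0, 4, 64, 16, 0] -> [4, 64, 16, 0, 0]
row 1: [16, 16, 0, 0, 0] -> [32, 0, 0, 0, 0]
row 2: [16, 0, 32, 4, 0] -> [16, 32, 4, 0, 0]
row 3: [32, 16, 32, 32, 4] -> [32, 16, 64, 4, 0]
row 4: [4, 0, 64, 0, 32] -> [4, 64, 32, 0, 0]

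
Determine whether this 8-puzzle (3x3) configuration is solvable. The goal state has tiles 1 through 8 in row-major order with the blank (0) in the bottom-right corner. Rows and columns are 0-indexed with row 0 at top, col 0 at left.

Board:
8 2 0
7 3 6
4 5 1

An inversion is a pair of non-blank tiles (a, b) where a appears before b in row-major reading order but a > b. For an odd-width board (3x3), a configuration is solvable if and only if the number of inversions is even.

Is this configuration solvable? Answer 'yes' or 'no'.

Answer: no

Derivation:
Inversions (pairs i<j in row-major order where tile[i] > tile[j] > 0): 19
19 is odd, so the puzzle is not solvable.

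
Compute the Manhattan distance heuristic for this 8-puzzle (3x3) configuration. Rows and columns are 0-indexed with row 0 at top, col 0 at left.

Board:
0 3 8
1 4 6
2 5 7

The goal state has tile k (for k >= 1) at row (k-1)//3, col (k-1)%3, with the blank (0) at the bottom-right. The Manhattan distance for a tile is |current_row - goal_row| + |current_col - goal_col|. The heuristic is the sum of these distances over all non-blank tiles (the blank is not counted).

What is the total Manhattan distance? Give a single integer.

Tile 3: at (0,1), goal (0,2), distance |0-0|+|1-2| = 1
Tile 8: at (0,2), goal (2,1), distance |0-2|+|2-1| = 3
Tile 1: at (1,0), goal (0,0), distance |1-0|+|0-0| = 1
Tile 4: at (1,1), goal (1,0), distance |1-1|+|1-0| = 1
Tile 6: at (1,2), goal (1,2), distance |1-1|+|2-2| = 0
Tile 2: at (2,0), goal (0,1), distance |2-0|+|0-1| = 3
Tile 5: at (2,1), goal (1,1), distance |2-1|+|1-1| = 1
Tile 7: at (2,2), goal (2,0), distance |2-2|+|2-0| = 2
Sum: 1 + 3 + 1 + 1 + 0 + 3 + 1 + 2 = 12

Answer: 12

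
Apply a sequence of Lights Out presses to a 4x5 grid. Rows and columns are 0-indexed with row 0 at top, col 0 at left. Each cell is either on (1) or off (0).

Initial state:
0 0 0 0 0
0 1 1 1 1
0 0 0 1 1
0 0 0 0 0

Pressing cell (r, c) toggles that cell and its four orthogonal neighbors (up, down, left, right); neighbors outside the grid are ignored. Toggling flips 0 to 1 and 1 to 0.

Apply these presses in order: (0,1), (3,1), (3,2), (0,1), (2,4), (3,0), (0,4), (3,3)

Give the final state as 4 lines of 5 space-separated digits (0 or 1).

Answer: 0 0 0 1 1
0 1 1 1 1
1 1 1 1 0
0 1 1 0 0

Derivation:
After press 1 at (0,1):
1 1 1 0 0
0 0 1 1 1
0 0 0 1 1
0 0 0 0 0

After press 2 at (3,1):
1 1 1 0 0
0 0 1 1 1
0 1 0 1 1
1 1 1 0 0

After press 3 at (3,2):
1 1 1 0 0
0 0 1 1 1
0 1 1 1 1
1 0 0 1 0

After press 4 at (0,1):
0 0 0 0 0
0 1 1 1 1
0 1 1 1 1
1 0 0 1 0

After press 5 at (2,4):
0 0 0 0 0
0 1 1 1 0
0 1 1 0 0
1 0 0 1 1

After press 6 at (3,0):
0 0 0 0 0
0 1 1 1 0
1 1 1 0 0
0 1 0 1 1

After press 7 at (0,4):
0 0 0 1 1
0 1 1 1 1
1 1 1 0 0
0 1 0 1 1

After press 8 at (3,3):
0 0 0 1 1
0 1 1 1 1
1 1 1 1 0
0 1 1 0 0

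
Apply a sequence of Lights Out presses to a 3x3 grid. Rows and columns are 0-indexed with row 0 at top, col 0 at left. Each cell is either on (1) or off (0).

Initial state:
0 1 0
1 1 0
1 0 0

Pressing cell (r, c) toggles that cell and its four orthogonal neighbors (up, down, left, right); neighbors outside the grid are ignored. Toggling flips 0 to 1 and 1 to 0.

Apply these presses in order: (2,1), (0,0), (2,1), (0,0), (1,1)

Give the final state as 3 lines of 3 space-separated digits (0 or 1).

Answer: 0 0 0
0 0 1
1 1 0

Derivation:
After press 1 at (2,1):
0 1 0
1 0 0
0 1 1

After press 2 at (0,0):
1 0 0
0 0 0
0 1 1

After press 3 at (2,1):
1 0 0
0 1 0
1 0 0

After press 4 at (0,0):
0 1 0
1 1 0
1 0 0

After press 5 at (1,1):
0 0 0
0 0 1
1 1 0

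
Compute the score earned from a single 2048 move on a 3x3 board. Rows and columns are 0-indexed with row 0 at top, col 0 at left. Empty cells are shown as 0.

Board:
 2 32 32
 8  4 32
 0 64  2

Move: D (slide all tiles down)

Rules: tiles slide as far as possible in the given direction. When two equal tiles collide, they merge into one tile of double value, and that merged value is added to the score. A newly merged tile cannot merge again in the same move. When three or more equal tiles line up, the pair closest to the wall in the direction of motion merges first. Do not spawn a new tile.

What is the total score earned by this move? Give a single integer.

Slide down:
col 0: [2, 8, 0] -> [0, 2, 8]  score +0 (running 0)
col 1: [32, 4, 64] -> [32, 4, 64]  score +0 (running 0)
col 2: [32, 32, 2] -> [0, 64, 2]  score +64 (running 64)
Board after move:
 0 32  0
 2  4 64
 8 64  2

Answer: 64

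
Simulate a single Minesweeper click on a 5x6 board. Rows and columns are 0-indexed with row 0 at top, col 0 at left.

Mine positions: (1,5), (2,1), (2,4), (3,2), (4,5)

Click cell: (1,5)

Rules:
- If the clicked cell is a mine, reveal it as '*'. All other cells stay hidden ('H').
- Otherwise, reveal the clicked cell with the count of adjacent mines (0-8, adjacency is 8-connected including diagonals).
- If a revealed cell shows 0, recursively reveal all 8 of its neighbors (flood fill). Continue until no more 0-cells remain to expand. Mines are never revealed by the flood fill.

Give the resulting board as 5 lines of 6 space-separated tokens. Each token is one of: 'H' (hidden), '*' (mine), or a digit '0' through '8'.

H H H H H H
H H H H H *
H H H H H H
H H H H H H
H H H H H H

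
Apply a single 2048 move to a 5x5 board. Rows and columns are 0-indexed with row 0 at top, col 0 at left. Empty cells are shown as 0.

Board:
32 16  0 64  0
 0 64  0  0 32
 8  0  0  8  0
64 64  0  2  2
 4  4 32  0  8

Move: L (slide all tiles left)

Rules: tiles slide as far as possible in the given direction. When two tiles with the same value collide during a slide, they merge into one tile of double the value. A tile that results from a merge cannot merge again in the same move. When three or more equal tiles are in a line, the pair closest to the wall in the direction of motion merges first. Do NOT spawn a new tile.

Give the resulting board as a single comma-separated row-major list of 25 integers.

Slide left:
row 0: [32, 16, 0, 64, 0] -> [32, 16, 64, 0, 0]
row 1: [0, 64, 0, 0, 32] -> [64, 32, 0, 0, 0]
row 2: [8, 0, 0, 8, 0] -> [16, 0, 0, 0, 0]
row 3: [64, 64, 0, 2, 2] -> [128, 4, 0, 0, 0]
row 4: [4, 4, 32, 0, 8] -> [8, 32, 8, 0, 0]

Answer: 32, 16, 64, 0, 0, 64, 32, 0, 0, 0, 16, 0, 0, 0, 0, 128, 4, 0, 0, 0, 8, 32, 8, 0, 0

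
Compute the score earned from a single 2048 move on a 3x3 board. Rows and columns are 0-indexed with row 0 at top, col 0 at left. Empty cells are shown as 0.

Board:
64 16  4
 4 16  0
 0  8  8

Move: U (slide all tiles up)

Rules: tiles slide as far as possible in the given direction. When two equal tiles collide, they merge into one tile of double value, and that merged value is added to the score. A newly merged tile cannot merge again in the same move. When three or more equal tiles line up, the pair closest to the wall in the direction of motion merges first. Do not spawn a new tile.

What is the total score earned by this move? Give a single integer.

Slide up:
col 0: [64, 4, 0] -> [64, 4, 0]  score +0 (running 0)
col 1: [16, 16, 8] -> [32, 8, 0]  score +32 (running 32)
col 2: [4, 0, 8] -> [4, 8, 0]  score +0 (running 32)
Board after move:
64 32  4
 4  8  8
 0  0  0

Answer: 32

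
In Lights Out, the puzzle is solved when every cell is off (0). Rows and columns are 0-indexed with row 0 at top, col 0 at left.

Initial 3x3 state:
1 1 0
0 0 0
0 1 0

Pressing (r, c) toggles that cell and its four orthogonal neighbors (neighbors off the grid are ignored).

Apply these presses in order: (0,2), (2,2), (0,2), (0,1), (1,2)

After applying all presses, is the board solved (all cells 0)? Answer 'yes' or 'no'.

Answer: yes

Derivation:
After press 1 at (0,2):
1 0 1
0 0 1
0 1 0

After press 2 at (2,2):
1 0 1
0 0 0
0 0 1

After press 3 at (0,2):
1 1 0
0 0 1
0 0 1

After press 4 at (0,1):
0 0 1
0 1 1
0 0 1

After press 5 at (1,2):
0 0 0
0 0 0
0 0 0

Lights still on: 0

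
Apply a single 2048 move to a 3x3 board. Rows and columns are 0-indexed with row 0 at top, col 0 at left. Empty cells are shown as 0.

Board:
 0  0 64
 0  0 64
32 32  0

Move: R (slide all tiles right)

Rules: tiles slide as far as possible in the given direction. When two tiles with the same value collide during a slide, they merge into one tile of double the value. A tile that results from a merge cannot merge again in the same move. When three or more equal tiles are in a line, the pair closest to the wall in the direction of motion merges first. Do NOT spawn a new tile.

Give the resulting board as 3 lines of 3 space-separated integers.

Answer:  0  0 64
 0  0 64
 0  0 64

Derivation:
Slide right:
row 0: [0, 0, 64] -> [0, 0, 64]
row 1: [0, 0, 64] -> [0, 0, 64]
row 2: [32, 32, 0] -> [0, 0, 64]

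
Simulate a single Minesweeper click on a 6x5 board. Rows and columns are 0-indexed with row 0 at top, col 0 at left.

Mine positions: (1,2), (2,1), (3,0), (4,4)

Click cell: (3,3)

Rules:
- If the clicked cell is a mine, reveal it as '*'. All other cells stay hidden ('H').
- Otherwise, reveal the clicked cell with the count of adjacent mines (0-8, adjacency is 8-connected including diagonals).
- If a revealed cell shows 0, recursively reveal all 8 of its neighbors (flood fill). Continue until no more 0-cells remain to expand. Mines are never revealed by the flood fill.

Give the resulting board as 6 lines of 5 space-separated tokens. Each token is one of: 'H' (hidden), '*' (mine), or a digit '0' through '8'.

H H H H H
H H H H H
H H H H H
H H H 1 H
H H H H H
H H H H H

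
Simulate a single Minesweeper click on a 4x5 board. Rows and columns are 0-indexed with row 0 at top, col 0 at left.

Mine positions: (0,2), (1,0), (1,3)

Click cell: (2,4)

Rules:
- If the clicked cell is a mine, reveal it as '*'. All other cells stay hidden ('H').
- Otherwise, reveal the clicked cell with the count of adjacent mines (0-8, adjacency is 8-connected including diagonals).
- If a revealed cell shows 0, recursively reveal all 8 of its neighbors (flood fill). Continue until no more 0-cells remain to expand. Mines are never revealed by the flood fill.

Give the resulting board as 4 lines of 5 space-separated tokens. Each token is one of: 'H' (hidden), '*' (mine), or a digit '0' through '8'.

H H H H H
H H H H H
H H H H 1
H H H H H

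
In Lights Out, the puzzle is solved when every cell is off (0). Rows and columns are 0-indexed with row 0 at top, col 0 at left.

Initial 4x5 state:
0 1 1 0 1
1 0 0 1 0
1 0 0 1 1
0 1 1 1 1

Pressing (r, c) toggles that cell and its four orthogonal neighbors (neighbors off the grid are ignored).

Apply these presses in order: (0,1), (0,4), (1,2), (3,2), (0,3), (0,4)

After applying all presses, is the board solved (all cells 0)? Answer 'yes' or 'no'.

Answer: no

Derivation:
After press 1 at (0,1):
1 0 0 0 1
1 1 0 1 0
1 0 0 1 1
0 1 1 1 1

After press 2 at (0,4):
1 0 0 1 0
1 1 0 1 1
1 0 0 1 1
0 1 1 1 1

After press 3 at (1,2):
1 0 1 1 0
1 0 1 0 1
1 0 1 1 1
0 1 1 1 1

After press 4 at (3,2):
1 0 1 1 0
1 0 1 0 1
1 0 0 1 1
0 0 0 0 1

After press 5 at (0,3):
1 0 0 0 1
1 0 1 1 1
1 0 0 1 1
0 0 0 0 1

After press 6 at (0,4):
1 0 0 1 0
1 0 1 1 0
1 0 0 1 1
0 0 0 0 1

Lights still on: 9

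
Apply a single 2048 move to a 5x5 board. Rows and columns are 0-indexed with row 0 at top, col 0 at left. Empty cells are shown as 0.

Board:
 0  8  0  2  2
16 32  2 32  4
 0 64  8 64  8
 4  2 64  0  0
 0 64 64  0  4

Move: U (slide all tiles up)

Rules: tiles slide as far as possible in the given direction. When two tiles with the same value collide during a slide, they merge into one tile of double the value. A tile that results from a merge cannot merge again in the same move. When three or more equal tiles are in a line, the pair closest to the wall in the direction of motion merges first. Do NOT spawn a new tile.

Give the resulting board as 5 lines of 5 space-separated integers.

Slide up:
col 0: [0, 16, 0, 4, 0] -> [16, 4, 0, 0, 0]
col 1: [8, 32, 64, 2, 64] -> [8, 32, 64, 2, 64]
col 2: [0, 2, 8, 64, 64] -> [2, 8, 128, 0, 0]
col 3: [2, 32, 64, 0, 0] -> [2, 32, 64, 0, 0]
col 4: [2, 4, 8, 0, 4] -> [2, 4, 8, 4, 0]

Answer:  16   8   2   2   2
  4  32   8  32   4
  0  64 128  64   8
  0   2   0   0   4
  0  64   0   0   0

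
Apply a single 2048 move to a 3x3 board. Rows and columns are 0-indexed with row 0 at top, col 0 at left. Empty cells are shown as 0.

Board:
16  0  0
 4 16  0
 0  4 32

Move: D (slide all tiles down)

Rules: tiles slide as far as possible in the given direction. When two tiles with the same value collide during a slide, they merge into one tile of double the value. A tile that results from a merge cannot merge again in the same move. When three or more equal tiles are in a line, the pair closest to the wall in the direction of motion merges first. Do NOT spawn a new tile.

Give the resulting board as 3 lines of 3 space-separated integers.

Slide down:
col 0: [16, 4, 0] -> [0, 16, 4]
col 1: [0, 16, 4] -> [0, 16, 4]
col 2: [0, 0, 32] -> [0, 0, 32]

Answer:  0  0  0
16 16  0
 4  4 32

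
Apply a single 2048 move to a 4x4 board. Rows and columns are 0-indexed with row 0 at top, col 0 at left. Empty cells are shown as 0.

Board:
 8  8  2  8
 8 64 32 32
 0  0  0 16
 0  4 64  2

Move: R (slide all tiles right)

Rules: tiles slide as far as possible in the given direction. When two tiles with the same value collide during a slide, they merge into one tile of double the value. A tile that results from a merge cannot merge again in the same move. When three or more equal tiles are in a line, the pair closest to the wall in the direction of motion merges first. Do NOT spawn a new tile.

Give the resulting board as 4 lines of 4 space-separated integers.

Answer:  0 16  2  8
 0  8 64 64
 0  0  0 16
 0  4 64  2

Derivation:
Slide right:
row 0: [8, 8, 2, 8] -> [0, 16, 2, 8]
row 1: [8, 64, 32, 32] -> [0, 8, 64, 64]
row 2: [0, 0, 0, 16] -> [0, 0, 0, 16]
row 3: [0, 4, 64, 2] -> [0, 4, 64, 2]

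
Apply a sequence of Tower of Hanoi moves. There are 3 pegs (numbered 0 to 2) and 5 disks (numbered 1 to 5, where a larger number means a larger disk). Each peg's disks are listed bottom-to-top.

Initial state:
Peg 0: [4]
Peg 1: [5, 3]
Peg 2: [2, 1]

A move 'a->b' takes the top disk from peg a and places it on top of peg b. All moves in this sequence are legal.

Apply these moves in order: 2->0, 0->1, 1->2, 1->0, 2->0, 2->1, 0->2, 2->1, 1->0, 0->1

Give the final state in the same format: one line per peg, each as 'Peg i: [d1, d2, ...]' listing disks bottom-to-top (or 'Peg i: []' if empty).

After move 1 (2->0):
Peg 0: [4, 1]
Peg 1: [5, 3]
Peg 2: [2]

After move 2 (0->1):
Peg 0: [4]
Peg 1: [5, 3, 1]
Peg 2: [2]

After move 3 (1->2):
Peg 0: [4]
Peg 1: [5, 3]
Peg 2: [2, 1]

After move 4 (1->0):
Peg 0: [4, 3]
Peg 1: [5]
Peg 2: [2, 1]

After move 5 (2->0):
Peg 0: [4, 3, 1]
Peg 1: [5]
Peg 2: [2]

After move 6 (2->1):
Peg 0: [4, 3, 1]
Peg 1: [5, 2]
Peg 2: []

After move 7 (0->2):
Peg 0: [4, 3]
Peg 1: [5, 2]
Peg 2: [1]

After move 8 (2->1):
Peg 0: [4, 3]
Peg 1: [5, 2, 1]
Peg 2: []

After move 9 (1->0):
Peg 0: [4, 3, 1]
Peg 1: [5, 2]
Peg 2: []

After move 10 (0->1):
Peg 0: [4, 3]
Peg 1: [5, 2, 1]
Peg 2: []

Answer: Peg 0: [4, 3]
Peg 1: [5, 2, 1]
Peg 2: []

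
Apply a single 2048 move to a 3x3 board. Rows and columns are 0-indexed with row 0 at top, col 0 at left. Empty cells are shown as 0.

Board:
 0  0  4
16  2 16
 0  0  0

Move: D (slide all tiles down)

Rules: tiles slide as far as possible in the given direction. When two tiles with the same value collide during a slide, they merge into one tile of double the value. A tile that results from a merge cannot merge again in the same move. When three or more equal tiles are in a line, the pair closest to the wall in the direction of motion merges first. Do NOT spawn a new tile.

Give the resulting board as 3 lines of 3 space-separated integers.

Answer:  0  0  0
 0  0  4
16  2 16

Derivation:
Slide down:
col 0: [0, 16, 0] -> [0, 0, 16]
col 1: [0, 2, 0] -> [0, 0, 2]
col 2: [4, 16, 0] -> [0, 4, 16]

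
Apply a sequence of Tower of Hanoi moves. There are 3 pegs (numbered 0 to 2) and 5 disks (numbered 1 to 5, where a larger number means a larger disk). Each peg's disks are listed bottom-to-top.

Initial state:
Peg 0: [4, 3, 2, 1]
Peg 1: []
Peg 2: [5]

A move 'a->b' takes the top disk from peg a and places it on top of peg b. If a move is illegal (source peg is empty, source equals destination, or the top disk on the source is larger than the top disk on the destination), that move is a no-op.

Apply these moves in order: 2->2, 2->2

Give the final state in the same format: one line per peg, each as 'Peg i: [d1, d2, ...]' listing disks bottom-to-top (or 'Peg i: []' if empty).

After move 1 (2->2):
Peg 0: [4, 3, 2, 1]
Peg 1: []
Peg 2: [5]

After move 2 (2->2):
Peg 0: [4, 3, 2, 1]
Peg 1: []
Peg 2: [5]

Answer: Peg 0: [4, 3, 2, 1]
Peg 1: []
Peg 2: [5]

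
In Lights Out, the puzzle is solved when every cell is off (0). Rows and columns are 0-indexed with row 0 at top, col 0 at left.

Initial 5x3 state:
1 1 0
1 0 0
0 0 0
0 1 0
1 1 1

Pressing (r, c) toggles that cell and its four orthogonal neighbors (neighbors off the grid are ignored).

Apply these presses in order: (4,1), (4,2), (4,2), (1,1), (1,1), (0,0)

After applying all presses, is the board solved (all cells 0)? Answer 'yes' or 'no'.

After press 1 at (4,1):
1 1 0
1 0 0
0 0 0
0 0 0
0 0 0

After press 2 at (4,2):
1 1 0
1 0 0
0 0 0
0 0 1
0 1 1

After press 3 at (4,2):
1 1 0
1 0 0
0 0 0
0 0 0
0 0 0

After press 4 at (1,1):
1 0 0
0 1 1
0 1 0
0 0 0
0 0 0

After press 5 at (1,1):
1 1 0
1 0 0
0 0 0
0 0 0
0 0 0

After press 6 at (0,0):
0 0 0
0 0 0
0 0 0
0 0 0
0 0 0

Lights still on: 0

Answer: yes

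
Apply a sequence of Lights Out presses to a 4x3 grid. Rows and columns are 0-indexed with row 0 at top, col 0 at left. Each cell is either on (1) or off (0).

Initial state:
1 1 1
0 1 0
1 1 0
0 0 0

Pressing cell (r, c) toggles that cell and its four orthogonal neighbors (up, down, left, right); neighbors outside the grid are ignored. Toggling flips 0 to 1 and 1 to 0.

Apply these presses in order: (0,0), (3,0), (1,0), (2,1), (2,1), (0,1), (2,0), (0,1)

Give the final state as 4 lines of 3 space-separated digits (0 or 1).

After press 1 at (0,0):
0 0 1
1 1 0
1 1 0
0 0 0

After press 2 at (3,0):
0 0 1
1 1 0
0 1 0
1 1 0

After press 3 at (1,0):
1 0 1
0 0 0
1 1 0
1 1 0

After press 4 at (2,1):
1 0 1
0 1 0
0 0 1
1 0 0

After press 5 at (2,1):
1 0 1
0 0 0
1 1 0
1 1 0

After press 6 at (0,1):
0 1 0
0 1 0
1 1 0
1 1 0

After press 7 at (2,0):
0 1 0
1 1 0
0 0 0
0 1 0

After press 8 at (0,1):
1 0 1
1 0 0
0 0 0
0 1 0

Answer: 1 0 1
1 0 0
0 0 0
0 1 0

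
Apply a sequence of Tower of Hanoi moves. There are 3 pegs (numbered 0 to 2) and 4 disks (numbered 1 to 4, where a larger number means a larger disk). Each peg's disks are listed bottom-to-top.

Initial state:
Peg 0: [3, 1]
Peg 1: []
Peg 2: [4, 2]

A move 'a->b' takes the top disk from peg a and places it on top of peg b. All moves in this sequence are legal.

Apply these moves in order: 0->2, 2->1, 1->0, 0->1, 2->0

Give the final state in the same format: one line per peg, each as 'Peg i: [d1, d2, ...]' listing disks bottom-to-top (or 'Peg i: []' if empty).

After move 1 (0->2):
Peg 0: [3]
Peg 1: []
Peg 2: [4, 2, 1]

After move 2 (2->1):
Peg 0: [3]
Peg 1: [1]
Peg 2: [4, 2]

After move 3 (1->0):
Peg 0: [3, 1]
Peg 1: []
Peg 2: [4, 2]

After move 4 (0->1):
Peg 0: [3]
Peg 1: [1]
Peg 2: [4, 2]

After move 5 (2->0):
Peg 0: [3, 2]
Peg 1: [1]
Peg 2: [4]

Answer: Peg 0: [3, 2]
Peg 1: [1]
Peg 2: [4]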